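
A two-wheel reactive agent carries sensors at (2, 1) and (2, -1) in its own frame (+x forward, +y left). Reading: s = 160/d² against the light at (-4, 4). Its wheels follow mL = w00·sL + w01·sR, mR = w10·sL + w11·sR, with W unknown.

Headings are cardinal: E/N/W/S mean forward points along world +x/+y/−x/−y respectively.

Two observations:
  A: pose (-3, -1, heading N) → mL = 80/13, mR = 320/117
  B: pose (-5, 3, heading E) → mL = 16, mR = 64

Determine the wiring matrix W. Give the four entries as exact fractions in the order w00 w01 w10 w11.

0 1/2 1/2 -1/2

obs A: pose=(-3,-1,N) → sL=160/9, sR=160/13, mL=80/13, mR=320/117
obs B: pose=(-5,3,E) → sL=160, sR=32, mL=16, mR=64
sensor matrix S = [[160/9, 160/13], [160, 32]]; det S = -163840/117
solve [mL_A; mL_B] = S·[w00; w01] and [mR_A; mR_B] = S·[w10; w11]:
  w00 = 0, w01 = 1/2, w10 = 1/2, w11 = -1/2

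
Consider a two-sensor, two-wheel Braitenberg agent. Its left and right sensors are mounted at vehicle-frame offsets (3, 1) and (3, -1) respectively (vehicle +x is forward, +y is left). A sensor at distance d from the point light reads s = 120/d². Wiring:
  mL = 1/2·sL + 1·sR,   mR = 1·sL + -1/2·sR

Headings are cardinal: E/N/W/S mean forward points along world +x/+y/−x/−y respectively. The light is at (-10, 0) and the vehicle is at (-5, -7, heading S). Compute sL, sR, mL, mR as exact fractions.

15/17 30/29 1455/986 180/493

left sensor world pos  = (-4, -10); dL² = 136
right sensor world pos = (-6, -10); dR² = 116
sL = 120/136 = 15/17
sR = 120/116 = 30/29
mL = 1/2·sL + 1·sR = 1455/986
mR = 1·sL + -1/2·sR = 180/493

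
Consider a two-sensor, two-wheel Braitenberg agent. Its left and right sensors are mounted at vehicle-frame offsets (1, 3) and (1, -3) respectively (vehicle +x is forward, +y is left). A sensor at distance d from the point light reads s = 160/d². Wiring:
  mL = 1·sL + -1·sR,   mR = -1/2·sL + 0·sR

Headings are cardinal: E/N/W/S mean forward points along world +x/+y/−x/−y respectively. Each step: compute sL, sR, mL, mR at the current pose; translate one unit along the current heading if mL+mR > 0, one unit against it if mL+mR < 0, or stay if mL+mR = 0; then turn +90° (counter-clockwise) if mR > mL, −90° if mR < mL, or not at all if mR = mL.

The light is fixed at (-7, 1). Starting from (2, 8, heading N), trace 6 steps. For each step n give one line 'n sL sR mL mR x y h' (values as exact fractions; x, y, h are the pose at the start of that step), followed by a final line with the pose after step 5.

n=0: pose=(2,8,N); sL=8/5, sR=10/13; mL=54/65, mR=-4/5; mL+mR=2/65 → advance +1; mR−mL=-106/65 → turn -1·90°
n=1: pose=(2,9,E); sL=160/221, sR=32/25; mL=-3072/5525, mR=-80/221; mL+mR=-5072/5525 → advance -1; mR−mL=1072/5525 → turn +1·90°
n=2: pose=(1,9,N); sL=80/53, sR=80/101; mL=3840/5353, mR=-40/53; mL+mR=-200/5353 → advance -1; mR−mL=-7880/5353 → turn -1·90°
n=3: pose=(1,8,E); sL=160/181, sR=160/97; mL=-13440/17557, mR=-80/181; mL+mR=-21200/17557 → advance -1; mR−mL=5680/17557 → turn +1·90°
n=4: pose=(0,8,N); sL=2, sR=40/41; mL=42/41, mR=-1; mL+mR=1/41 → advance +1; mR−mL=-83/41 → turn -1·90°
n=5: pose=(0,9,E); sL=32/37, sR=160/89; mL=-3072/3293, mR=-16/37; mL+mR=-4496/3293 → advance -1; mR−mL=1648/3293 → turn +1·90°

0 8/5 10/13 54/65 -4/5 2 8 N
1 160/221 32/25 -3072/5525 -80/221 2 9 E
2 80/53 80/101 3840/5353 -40/53 1 9 N
3 160/181 160/97 -13440/17557 -80/181 1 8 E
4 2 40/41 42/41 -1 0 8 N
5 32/37 160/89 -3072/3293 -16/37 0 9 E
final -1 9 N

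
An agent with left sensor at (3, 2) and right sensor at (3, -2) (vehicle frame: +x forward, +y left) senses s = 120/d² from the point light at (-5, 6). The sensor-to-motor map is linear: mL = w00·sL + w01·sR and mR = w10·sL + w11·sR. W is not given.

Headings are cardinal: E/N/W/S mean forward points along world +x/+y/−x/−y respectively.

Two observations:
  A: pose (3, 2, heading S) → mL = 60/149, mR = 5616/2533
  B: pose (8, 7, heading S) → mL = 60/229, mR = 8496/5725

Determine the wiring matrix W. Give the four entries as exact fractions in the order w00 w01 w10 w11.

obs A: pose=(3,2,S) → sL=120/149, sR=24/17, mL=60/149, mR=5616/2533
obs B: pose=(8,7,S) → sL=120/229, sR=24/25, mL=60/229, mR=8496/5725
sensor matrix S = [[120/149, 24/17], [120/229, 24/25]]; det S = 96768/2900285
solve [mL_A; mL_B] = S·[w00; w01] and [mR_A; mR_B] = S·[w10; w11]:
  w00 = 1/2, w01 = 0, w10 = 1, w11 = 1

1/2 0 1 1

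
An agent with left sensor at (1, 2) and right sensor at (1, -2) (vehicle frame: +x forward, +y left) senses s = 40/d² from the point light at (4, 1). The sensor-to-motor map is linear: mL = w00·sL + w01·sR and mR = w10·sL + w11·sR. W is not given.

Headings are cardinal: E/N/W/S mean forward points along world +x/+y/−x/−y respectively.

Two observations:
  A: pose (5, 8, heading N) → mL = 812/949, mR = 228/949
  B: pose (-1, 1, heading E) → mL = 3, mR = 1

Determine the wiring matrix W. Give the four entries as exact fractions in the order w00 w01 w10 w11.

obs A: pose=(5,8,N) → sL=8/13, sR=40/73, mL=812/949, mR=228/949
obs B: pose=(-1,1,E) → sL=2, sR=2, mL=3, mR=1
sensor matrix S = [[8/13, 40/73], [2, 2]]; det S = 128/949
solve [mL_A; mL_B] = S·[w00; w01] and [mR_A; mR_B] = S·[w10; w11]:
  w00 = 1/2, w01 = 1, w10 = -1/2, w11 = 1

1/2 1 -1/2 1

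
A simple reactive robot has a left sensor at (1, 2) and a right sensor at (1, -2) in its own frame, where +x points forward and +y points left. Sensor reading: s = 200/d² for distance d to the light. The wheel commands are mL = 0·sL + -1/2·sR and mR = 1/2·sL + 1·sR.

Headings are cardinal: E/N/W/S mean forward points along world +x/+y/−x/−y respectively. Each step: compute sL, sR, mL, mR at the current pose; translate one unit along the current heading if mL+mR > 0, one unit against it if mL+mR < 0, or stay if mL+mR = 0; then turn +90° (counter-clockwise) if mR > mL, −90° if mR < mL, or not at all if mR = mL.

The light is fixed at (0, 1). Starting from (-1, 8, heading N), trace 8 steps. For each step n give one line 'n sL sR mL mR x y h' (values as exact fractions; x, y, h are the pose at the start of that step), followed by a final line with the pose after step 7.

0 200/73 40/13 -20/13 4220/949 -1 8 N
1 5 25/13 -25/26 115/26 -1 9 W
2 200/49 40/13 -20/13 3260/637 -2 9 S
3 100/41 100/13 -50/13 4750/533 -2 8 E
4 200/73 40/13 -20/13 4220/949 -1 8 N
5 5 25/13 -25/26 115/26 -1 9 W
6 200/49 40/13 -20/13 3260/637 -2 9 S
7 100/41 100/13 -50/13 4750/533 -2 8 E
final -1 8 N

n=0: pose=(-1,8,N); sL=200/73, sR=40/13; mL=-20/13, mR=4220/949; mL+mR=2760/949 → advance +1; mR−mL=5680/949 → turn +1·90°
n=1: pose=(-1,9,W); sL=5, sR=25/13; mL=-25/26, mR=115/26; mL+mR=45/13 → advance +1; mR−mL=70/13 → turn +1·90°
n=2: pose=(-2,9,S); sL=200/49, sR=40/13; mL=-20/13, mR=3260/637; mL+mR=2280/637 → advance +1; mR−mL=4240/637 → turn +1·90°
n=3: pose=(-2,8,E); sL=100/41, sR=100/13; mL=-50/13, mR=4750/533; mL+mR=2700/533 → advance +1; mR−mL=6800/533 → turn +1·90°
n=4: pose=(-1,8,N); sL=200/73, sR=40/13; mL=-20/13, mR=4220/949; mL+mR=2760/949 → advance +1; mR−mL=5680/949 → turn +1·90°
n=5: pose=(-1,9,W); sL=5, sR=25/13; mL=-25/26, mR=115/26; mL+mR=45/13 → advance +1; mR−mL=70/13 → turn +1·90°
n=6: pose=(-2,9,S); sL=200/49, sR=40/13; mL=-20/13, mR=3260/637; mL+mR=2280/637 → advance +1; mR−mL=4240/637 → turn +1·90°
n=7: pose=(-2,8,E); sL=100/41, sR=100/13; mL=-50/13, mR=4750/533; mL+mR=2700/533 → advance +1; mR−mL=6800/533 → turn +1·90°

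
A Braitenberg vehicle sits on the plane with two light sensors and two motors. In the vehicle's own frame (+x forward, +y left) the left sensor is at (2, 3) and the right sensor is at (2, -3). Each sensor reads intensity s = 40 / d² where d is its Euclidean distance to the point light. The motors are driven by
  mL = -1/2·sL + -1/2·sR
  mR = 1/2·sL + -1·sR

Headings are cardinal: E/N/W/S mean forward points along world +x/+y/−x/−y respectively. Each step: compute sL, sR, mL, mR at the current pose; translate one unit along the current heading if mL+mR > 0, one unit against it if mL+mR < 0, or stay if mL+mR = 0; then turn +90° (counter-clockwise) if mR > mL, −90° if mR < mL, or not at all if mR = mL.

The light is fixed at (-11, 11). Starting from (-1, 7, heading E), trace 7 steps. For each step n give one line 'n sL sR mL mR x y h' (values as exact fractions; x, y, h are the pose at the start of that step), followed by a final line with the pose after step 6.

0 8/29 40/193 -1352/5597 -388/5597 -1 7 E
1 1 10/37 -47/74 17/74 -2 7 N
2 40/113 40/53 -3320/5989 -3460/5989 -2 6 W
3 20/29 20/89 -1180/2581 310/2581 -1 6 N
4 8/29 40/73 -872/2117 -868/2117 -1 5 W
5 2/13 5/16 -97/416 -49/208 0 5 S
6 8/29 8/17 -184/493 -164/493 0 6 W
final 1 6 S

n=0: pose=(-1,7,E); sL=8/29, sR=40/193; mL=-1352/5597, mR=-388/5597; mL+mR=-60/193 → advance -1; mR−mL=964/5597 → turn +1·90°
n=1: pose=(-2,7,N); sL=1, sR=10/37; mL=-47/74, mR=17/74; mL+mR=-15/37 → advance -1; mR−mL=32/37 → turn +1·90°
n=2: pose=(-2,6,W); sL=40/113, sR=40/53; mL=-3320/5989, mR=-3460/5989; mL+mR=-60/53 → advance -1; mR−mL=-140/5989 → turn -1·90°
n=3: pose=(-1,6,N); sL=20/29, sR=20/89; mL=-1180/2581, mR=310/2581; mL+mR=-30/89 → advance -1; mR−mL=1490/2581 → turn +1·90°
n=4: pose=(-1,5,W); sL=8/29, sR=40/73; mL=-872/2117, mR=-868/2117; mL+mR=-60/73 → advance -1; mR−mL=4/2117 → turn +1·90°
n=5: pose=(0,5,S); sL=2/13, sR=5/16; mL=-97/416, mR=-49/208; mL+mR=-15/32 → advance -1; mR−mL=-1/416 → turn -1·90°
n=6: pose=(0,6,W); sL=8/29, sR=8/17; mL=-184/493, mR=-164/493; mL+mR=-12/17 → advance -1; mR−mL=20/493 → turn +1·90°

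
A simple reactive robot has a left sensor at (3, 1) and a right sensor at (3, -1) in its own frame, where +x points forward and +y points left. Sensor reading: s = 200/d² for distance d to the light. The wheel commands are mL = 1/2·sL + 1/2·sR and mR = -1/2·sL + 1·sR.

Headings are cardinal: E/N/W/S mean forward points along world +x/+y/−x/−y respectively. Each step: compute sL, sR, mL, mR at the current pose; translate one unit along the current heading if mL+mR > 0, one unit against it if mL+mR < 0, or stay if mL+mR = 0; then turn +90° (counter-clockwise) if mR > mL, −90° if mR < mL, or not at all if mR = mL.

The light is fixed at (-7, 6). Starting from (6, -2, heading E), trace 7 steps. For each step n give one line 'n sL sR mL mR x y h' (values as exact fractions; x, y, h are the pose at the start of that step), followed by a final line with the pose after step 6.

0 40/61 200/337 12840/20557 5460/20557 6 -2 E
1 100/173 20/29 3180/5017 2010/5017 7 -2 S
2 200/221 40/37 8120/8177 5140/8177 7 -3 W
3 10/9 25/29 515/522 80/261 6 -3 N
4 40/61 200/337 12840/20557 5460/20557 6 -2 E
5 100/173 20/29 3180/5017 2010/5017 7 -2 S
6 200/221 40/37 8120/8177 5140/8177 7 -3 W
final 6 -3 N

n=0: pose=(6,-2,E); sL=40/61, sR=200/337; mL=12840/20557, mR=5460/20557; mL+mR=300/337 → advance +1; mR−mL=-7380/20557 → turn -1·90°
n=1: pose=(7,-2,S); sL=100/173, sR=20/29; mL=3180/5017, mR=2010/5017; mL+mR=30/29 → advance +1; mR−mL=-1170/5017 → turn -1·90°
n=2: pose=(7,-3,W); sL=200/221, sR=40/37; mL=8120/8177, mR=5140/8177; mL+mR=60/37 → advance +1; mR−mL=-2980/8177 → turn -1·90°
n=3: pose=(6,-3,N); sL=10/9, sR=25/29; mL=515/522, mR=80/261; mL+mR=75/58 → advance +1; mR−mL=-355/522 → turn -1·90°
n=4: pose=(6,-2,E); sL=40/61, sR=200/337; mL=12840/20557, mR=5460/20557; mL+mR=300/337 → advance +1; mR−mL=-7380/20557 → turn -1·90°
n=5: pose=(7,-2,S); sL=100/173, sR=20/29; mL=3180/5017, mR=2010/5017; mL+mR=30/29 → advance +1; mR−mL=-1170/5017 → turn -1·90°
n=6: pose=(7,-3,W); sL=200/221, sR=40/37; mL=8120/8177, mR=5140/8177; mL+mR=60/37 → advance +1; mR−mL=-2980/8177 → turn -1·90°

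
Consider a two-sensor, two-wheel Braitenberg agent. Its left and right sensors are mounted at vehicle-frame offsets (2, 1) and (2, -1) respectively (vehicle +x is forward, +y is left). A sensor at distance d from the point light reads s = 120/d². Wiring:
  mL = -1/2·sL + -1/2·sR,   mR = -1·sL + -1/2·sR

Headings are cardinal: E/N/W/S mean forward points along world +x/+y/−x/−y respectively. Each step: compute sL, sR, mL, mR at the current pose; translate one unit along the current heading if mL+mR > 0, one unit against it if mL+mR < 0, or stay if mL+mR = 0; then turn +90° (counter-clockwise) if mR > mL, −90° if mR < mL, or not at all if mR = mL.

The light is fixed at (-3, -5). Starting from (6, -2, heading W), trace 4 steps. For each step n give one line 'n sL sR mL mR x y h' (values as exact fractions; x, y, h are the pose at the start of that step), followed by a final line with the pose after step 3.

0 120/53 24/13 -1416/689 -2196/689 6 -2 W
1 60/53 60/73 -3780/3869 -5970/3869 7 -2 N
2 40/51 24/29 -1192/1479 -1772/1479 7 -3 E
3 6/5 15/8 -123/80 -171/80 6 -3 S
final 6 -2 W

n=0: pose=(6,-2,W); sL=120/53, sR=24/13; mL=-1416/689, mR=-2196/689; mL+mR=-3612/689 → advance -1; mR−mL=-60/53 → turn -1·90°
n=1: pose=(7,-2,N); sL=60/53, sR=60/73; mL=-3780/3869, mR=-5970/3869; mL+mR=-9750/3869 → advance -1; mR−mL=-30/53 → turn -1·90°
n=2: pose=(7,-3,E); sL=40/51, sR=24/29; mL=-1192/1479, mR=-1772/1479; mL+mR=-988/493 → advance -1; mR−mL=-20/51 → turn -1·90°
n=3: pose=(6,-3,S); sL=6/5, sR=15/8; mL=-123/80, mR=-171/80; mL+mR=-147/40 → advance -1; mR−mL=-3/5 → turn -1·90°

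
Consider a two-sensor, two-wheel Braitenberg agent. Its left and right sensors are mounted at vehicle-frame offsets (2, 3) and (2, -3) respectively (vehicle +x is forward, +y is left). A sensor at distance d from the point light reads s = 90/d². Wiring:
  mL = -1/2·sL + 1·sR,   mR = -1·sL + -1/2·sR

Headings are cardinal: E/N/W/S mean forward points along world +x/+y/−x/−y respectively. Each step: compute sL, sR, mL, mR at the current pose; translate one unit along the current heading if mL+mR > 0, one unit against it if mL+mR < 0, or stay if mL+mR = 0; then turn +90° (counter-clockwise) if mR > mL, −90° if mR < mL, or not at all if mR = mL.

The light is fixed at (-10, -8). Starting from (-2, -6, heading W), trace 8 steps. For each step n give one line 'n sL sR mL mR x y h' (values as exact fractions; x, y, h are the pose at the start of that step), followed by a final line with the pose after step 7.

n=0: pose=(-2,-6,W); sL=90/37, sR=90/61; mL=585/2257, mR=-7155/2257; mL+mR=-6570/2257 → advance -1; mR−mL=-7740/2257 → turn -1·90°
n=1: pose=(-1,-6,N); sL=45/26, sR=9/16; mL=-63/208, mR=-837/416; mL+mR=-963/416 → advance -1; mR−mL=-711/416 → turn -1·90°
n=2: pose=(-1,-7,E); sL=90/137, sR=18/25; mL=1341/3425, mR=-3483/3425; mL+mR=-2142/3425 → advance -1; mR−mL=-4824/3425 → turn -1·90°
n=3: pose=(-2,-7,S); sL=45/61, sR=45/13; mL=4905/1586, mR=-3915/1586; mL+mR=495/793 → advance +1; mR−mL=-4410/793 → turn -1·90°
n=4: pose=(-2,-8,W); sL=2, sR=2; mL=1, mR=-3; mL+mR=-2 → advance -1; mR−mL=-4 → turn -1·90°
n=5: pose=(-1,-8,N); sL=9/4, sR=45/74; mL=-153/296, mR=-189/74; mL+mR=-909/296 → advance -1; mR−mL=-603/296 → turn -1·90°
n=6: pose=(-1,-9,E); sL=18/25, sR=90/137; mL=1017/3425, mR=-3591/3425; mL+mR=-2574/3425 → advance -1; mR−mL=-4608/3425 → turn -1·90°
n=7: pose=(-2,-9,S); sL=9/13, sR=45/17; mL=1017/442, mR=-891/442; mL+mR=63/221 → advance +1; mR−mL=-954/221 → turn -1·90°

0 90/37 90/61 585/2257 -7155/2257 -2 -6 W
1 45/26 9/16 -63/208 -837/416 -1 -6 N
2 90/137 18/25 1341/3425 -3483/3425 -1 -7 E
3 45/61 45/13 4905/1586 -3915/1586 -2 -7 S
4 2 2 1 -3 -2 -8 W
5 9/4 45/74 -153/296 -189/74 -1 -8 N
6 18/25 90/137 1017/3425 -3591/3425 -1 -9 E
7 9/13 45/17 1017/442 -891/442 -2 -9 S
final -2 -10 W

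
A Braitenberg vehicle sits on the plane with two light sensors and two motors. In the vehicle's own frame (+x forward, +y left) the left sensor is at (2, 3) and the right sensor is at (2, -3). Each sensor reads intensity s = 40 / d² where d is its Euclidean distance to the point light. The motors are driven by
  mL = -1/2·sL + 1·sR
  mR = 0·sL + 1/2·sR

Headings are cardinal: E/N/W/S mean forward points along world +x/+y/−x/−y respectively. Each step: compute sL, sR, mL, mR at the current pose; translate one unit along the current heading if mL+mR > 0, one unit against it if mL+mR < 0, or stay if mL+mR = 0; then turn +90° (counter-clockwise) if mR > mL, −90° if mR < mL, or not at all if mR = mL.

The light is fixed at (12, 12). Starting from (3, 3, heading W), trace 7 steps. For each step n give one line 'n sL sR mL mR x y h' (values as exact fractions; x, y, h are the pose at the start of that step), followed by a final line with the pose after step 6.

n=0: pose=(3,3,W); sL=8/53, sR=40/157; mL=1492/8321, mR=20/157; mL+mR=2552/8321 → advance +1; mR−mL=-432/8321 → turn -1·90°
n=1: pose=(2,3,N); sL=20/109, sR=20/49; mL=1690/5341, mR=10/49; mL+mR=2780/5341 → advance +1; mR−mL=-600/5341 → turn -1·90°
n=2: pose=(2,4,E); sL=40/89, sR=8/37; mL=-28/3293, mR=4/37; mL+mR=328/3293 → advance +1; mR−mL=384/3293 → turn +1·90°
n=3: pose=(3,4,N); sL=2/9, sR=5/9; mL=4/9, mR=5/18; mL+mR=13/18 → advance +1; mR−mL=-1/6 → turn -1·90°
n=4: pose=(3,5,E); sL=8/13, sR=40/149; mL=-76/1937, mR=20/149; mL+mR=184/1937 → advance +1; mR−mL=336/1937 → turn +1·90°
n=5: pose=(4,5,N); sL=20/73, sR=4/5; mL=242/365, mR=2/5; mL+mR=388/365 → advance +1; mR−mL=-96/365 → turn -1·90°
n=6: pose=(4,6,E); sL=8/9, sR=40/117; mL=-4/39, mR=20/117; mL+mR=8/117 → advance +1; mR−mL=32/117 → turn +1·90°

0 8/53 40/157 1492/8321 20/157 3 3 W
1 20/109 20/49 1690/5341 10/49 2 3 N
2 40/89 8/37 -28/3293 4/37 2 4 E
3 2/9 5/9 4/9 5/18 3 4 N
4 8/13 40/149 -76/1937 20/149 3 5 E
5 20/73 4/5 242/365 2/5 4 5 N
6 8/9 40/117 -4/39 20/117 4 6 E
final 5 6 N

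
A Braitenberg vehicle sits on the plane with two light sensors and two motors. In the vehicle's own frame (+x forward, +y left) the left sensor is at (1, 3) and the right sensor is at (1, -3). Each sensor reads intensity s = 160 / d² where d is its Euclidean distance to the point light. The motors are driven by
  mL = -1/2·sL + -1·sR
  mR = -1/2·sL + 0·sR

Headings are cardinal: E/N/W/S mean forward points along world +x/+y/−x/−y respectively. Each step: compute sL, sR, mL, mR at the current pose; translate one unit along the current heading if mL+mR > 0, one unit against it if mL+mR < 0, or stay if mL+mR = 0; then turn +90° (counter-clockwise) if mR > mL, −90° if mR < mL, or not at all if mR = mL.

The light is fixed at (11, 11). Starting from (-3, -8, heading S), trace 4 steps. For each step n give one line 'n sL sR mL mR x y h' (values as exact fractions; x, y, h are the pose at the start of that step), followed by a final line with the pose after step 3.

n=0: pose=(-3,-8,S); sL=160/521, sR=160/689; mL=-138480/358969, mR=-80/521; mL+mR=-193600/358969 → advance -1; mR−mL=160/689 → turn +1·90°
n=1: pose=(-3,-7,E); sL=80/197, sR=16/61; mL=-5592/12017, mR=-40/197; mL+mR=-8032/12017 → advance -1; mR−mL=16/61 → turn +1·90°
n=2: pose=(-4,-7,N); sL=160/613, sR=160/433; mL=-132720/265429, mR=-80/613; mL+mR=-167360/265429 → advance -1; mR−mL=160/433 → turn +1·90°
n=3: pose=(-4,-8,W); sL=8/37, sR=5/16; mL=-249/592, mR=-4/37; mL+mR=-313/592 → advance -1; mR−mL=5/16 → turn +1·90°

0 160/521 160/689 -138480/358969 -80/521 -3 -8 S
1 80/197 16/61 -5592/12017 -40/197 -3 -7 E
2 160/613 160/433 -132720/265429 -80/613 -4 -7 N
3 8/37 5/16 -249/592 -4/37 -4 -8 W
final -3 -8 S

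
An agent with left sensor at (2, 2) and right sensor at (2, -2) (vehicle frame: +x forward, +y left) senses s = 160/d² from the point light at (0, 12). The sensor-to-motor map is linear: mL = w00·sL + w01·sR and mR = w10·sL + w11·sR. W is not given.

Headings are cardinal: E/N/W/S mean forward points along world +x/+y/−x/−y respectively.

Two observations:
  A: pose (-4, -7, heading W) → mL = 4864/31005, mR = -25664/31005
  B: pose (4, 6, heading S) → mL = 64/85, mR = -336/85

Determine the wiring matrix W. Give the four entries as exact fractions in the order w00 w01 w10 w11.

obs A: pose=(-4,-7,W) → sL=160/477, sR=32/65, mL=4864/31005, mR=-25664/31005
obs B: pose=(4,6,S) → sL=8/5, sR=40/17, mL=64/85, mR=-336/85
sensor matrix S = [[160/477, 32/65], [8/5, 40/17]]; det S = 4096/2635425
solve [mL_A; mL_B] = S·[w00; w01] and [mR_A; mR_B] = S·[w10; w11]:
  w00 = -1, w01 = 1, w10 = -1, w11 = -1

-1 1 -1 -1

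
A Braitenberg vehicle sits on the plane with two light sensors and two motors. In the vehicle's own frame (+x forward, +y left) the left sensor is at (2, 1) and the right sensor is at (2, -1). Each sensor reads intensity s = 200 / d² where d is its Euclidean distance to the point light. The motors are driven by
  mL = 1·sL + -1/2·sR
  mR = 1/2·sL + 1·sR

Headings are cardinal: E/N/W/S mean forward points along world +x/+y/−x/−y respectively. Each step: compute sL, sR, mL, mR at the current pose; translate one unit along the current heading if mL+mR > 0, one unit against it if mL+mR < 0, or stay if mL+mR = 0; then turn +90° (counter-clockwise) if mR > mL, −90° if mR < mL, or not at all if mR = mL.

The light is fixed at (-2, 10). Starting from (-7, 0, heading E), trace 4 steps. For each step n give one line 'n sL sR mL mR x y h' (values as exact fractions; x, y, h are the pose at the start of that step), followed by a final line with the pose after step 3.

n=0: pose=(-7,0,E); sL=20/9, sR=20/13; mL=170/117, mR=310/117; mL+mR=160/39 → advance +1; mR−mL=140/117 → turn +1·90°
n=1: pose=(-6,0,N); sL=200/89, sR=200/73; mL=5700/6497, mR=25100/6497; mL+mR=30800/6497 → advance +1; mR−mL=19400/6497 → turn +1·90°
n=2: pose=(-6,1,W); sL=25/17, sR=2; mL=8/17, mR=93/34; mL+mR=109/34 → advance +1; mR−mL=77/34 → turn +1·90°
n=3: pose=(-7,1,S); sL=200/137, sR=200/157; mL=17700/21509, mR=43100/21509; mL+mR=60800/21509 → advance +1; mR−mL=25400/21509 → turn +1·90°

0 20/9 20/13 170/117 310/117 -7 0 E
1 200/89 200/73 5700/6497 25100/6497 -6 0 N
2 25/17 2 8/17 93/34 -6 1 W
3 200/137 200/157 17700/21509 43100/21509 -7 1 S
final -7 0 E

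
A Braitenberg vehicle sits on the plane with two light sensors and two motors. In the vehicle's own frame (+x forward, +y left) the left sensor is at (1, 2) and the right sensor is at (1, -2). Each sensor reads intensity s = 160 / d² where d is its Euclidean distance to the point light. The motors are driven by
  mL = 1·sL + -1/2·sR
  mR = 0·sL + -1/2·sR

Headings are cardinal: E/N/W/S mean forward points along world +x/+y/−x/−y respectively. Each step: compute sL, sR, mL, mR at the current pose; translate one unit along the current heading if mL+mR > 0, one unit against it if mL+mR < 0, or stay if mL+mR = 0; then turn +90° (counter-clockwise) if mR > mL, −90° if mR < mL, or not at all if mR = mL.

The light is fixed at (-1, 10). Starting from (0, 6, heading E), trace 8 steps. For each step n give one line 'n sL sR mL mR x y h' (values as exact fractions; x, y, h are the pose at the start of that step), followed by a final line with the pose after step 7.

0 20 4 18 -2 0 6 E
1 160/41 32/5 144/205 -16/5 1 6 S
2 80/13 80 -440/13 -40 1 7 W
3 32 160/29 848/29 -80/29 2 7 N
4 10 5 15/2 -5/2 2 8 E
5 32/9 160/13 -304/117 -80/13 3 8 S
6 80/9 16 8/9 -8 3 9 W
7 160/9 160/49 7120/441 -80/49 4 9 N
final 4 10 E

n=0: pose=(0,6,E); sL=20, sR=4; mL=18, mR=-2; mL+mR=16 → advance +1; mR−mL=-20 → turn -1·90°
n=1: pose=(1,6,S); sL=160/41, sR=32/5; mL=144/205, mR=-16/5; mL+mR=-512/205 → advance -1; mR−mL=-160/41 → turn -1·90°
n=2: pose=(1,7,W); sL=80/13, sR=80; mL=-440/13, mR=-40; mL+mR=-960/13 → advance -1; mR−mL=-80/13 → turn -1·90°
n=3: pose=(2,7,N); sL=32, sR=160/29; mL=848/29, mR=-80/29; mL+mR=768/29 → advance +1; mR−mL=-32 → turn -1·90°
n=4: pose=(2,8,E); sL=10, sR=5; mL=15/2, mR=-5/2; mL+mR=5 → advance +1; mR−mL=-10 → turn -1·90°
n=5: pose=(3,8,S); sL=32/9, sR=160/13; mL=-304/117, mR=-80/13; mL+mR=-1024/117 → advance -1; mR−mL=-32/9 → turn -1·90°
n=6: pose=(3,9,W); sL=80/9, sR=16; mL=8/9, mR=-8; mL+mR=-64/9 → advance -1; mR−mL=-80/9 → turn -1·90°
n=7: pose=(4,9,N); sL=160/9, sR=160/49; mL=7120/441, mR=-80/49; mL+mR=6400/441 → advance +1; mR−mL=-160/9 → turn -1·90°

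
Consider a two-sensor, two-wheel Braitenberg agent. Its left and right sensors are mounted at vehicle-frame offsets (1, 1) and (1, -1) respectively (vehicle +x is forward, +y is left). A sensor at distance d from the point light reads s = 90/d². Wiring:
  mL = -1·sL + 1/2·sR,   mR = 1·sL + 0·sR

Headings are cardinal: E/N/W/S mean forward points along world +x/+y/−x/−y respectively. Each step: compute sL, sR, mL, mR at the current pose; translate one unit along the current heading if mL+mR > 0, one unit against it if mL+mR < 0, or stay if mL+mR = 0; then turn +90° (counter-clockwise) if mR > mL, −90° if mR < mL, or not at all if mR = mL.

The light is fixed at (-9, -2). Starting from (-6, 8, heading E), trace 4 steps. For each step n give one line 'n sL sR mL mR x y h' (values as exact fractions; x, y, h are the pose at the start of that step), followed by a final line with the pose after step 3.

0 90/137 90/97 -2565/13289 90/137 -6 8 E
1 9/13 45/73 -729/1898 9/13 -5 8 N
2 90/109 10/17 -985/1853 90/109 -5 9 W
3 45/58 45/52 -1035/3016 45/58 -6 9 S
final -6 8 E

n=0: pose=(-6,8,E); sL=90/137, sR=90/97; mL=-2565/13289, mR=90/137; mL+mR=45/97 → advance +1; mR−mL=11295/13289 → turn +1·90°
n=1: pose=(-5,8,N); sL=9/13, sR=45/73; mL=-729/1898, mR=9/13; mL+mR=45/146 → advance +1; mR−mL=2043/1898 → turn +1·90°
n=2: pose=(-5,9,W); sL=90/109, sR=10/17; mL=-985/1853, mR=90/109; mL+mR=5/17 → advance +1; mR−mL=2515/1853 → turn +1·90°
n=3: pose=(-6,9,S); sL=45/58, sR=45/52; mL=-1035/3016, mR=45/58; mL+mR=45/104 → advance +1; mR−mL=3375/3016 → turn +1·90°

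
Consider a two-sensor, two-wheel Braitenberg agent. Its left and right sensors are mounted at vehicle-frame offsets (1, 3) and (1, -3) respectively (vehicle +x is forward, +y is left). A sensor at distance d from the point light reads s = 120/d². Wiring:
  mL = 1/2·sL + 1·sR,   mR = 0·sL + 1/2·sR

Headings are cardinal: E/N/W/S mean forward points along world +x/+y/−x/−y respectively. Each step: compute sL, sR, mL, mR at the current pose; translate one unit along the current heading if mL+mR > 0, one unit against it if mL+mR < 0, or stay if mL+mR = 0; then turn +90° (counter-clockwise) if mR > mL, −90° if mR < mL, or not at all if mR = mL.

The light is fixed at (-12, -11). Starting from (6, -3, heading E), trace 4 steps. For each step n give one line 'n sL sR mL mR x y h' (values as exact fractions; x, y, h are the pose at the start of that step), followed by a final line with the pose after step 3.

n=0: pose=(6,-3,E); sL=60/241, sR=60/193; mL=20250/46513, mR=30/193; mL+mR=27480/46513 → advance +1; mR−mL=-13020/46513 → turn -1·90°
n=1: pose=(7,-3,S); sL=120/533, sR=24/61; mL=16452/32513, mR=12/61; mL+mR=22848/32513 → advance +1; mR−mL=-10056/32513 → turn -1·90°
n=2: pose=(7,-4,W); sL=6/17, sR=15/53; mL=414/901, mR=15/106; mL+mR=1083/1802 → advance +1; mR−mL=-573/1802 → turn -1·90°
n=3: pose=(6,-4,N); sL=120/289, sR=24/101; mL=12996/29189, mR=12/101; mL+mR=16464/29189 → advance +1; mR−mL=-9528/29189 → turn -1·90°

0 60/241 60/193 20250/46513 30/193 6 -3 E
1 120/533 24/61 16452/32513 12/61 7 -3 S
2 6/17 15/53 414/901 15/106 7 -4 W
3 120/289 24/101 12996/29189 12/101 6 -4 N
final 6 -3 E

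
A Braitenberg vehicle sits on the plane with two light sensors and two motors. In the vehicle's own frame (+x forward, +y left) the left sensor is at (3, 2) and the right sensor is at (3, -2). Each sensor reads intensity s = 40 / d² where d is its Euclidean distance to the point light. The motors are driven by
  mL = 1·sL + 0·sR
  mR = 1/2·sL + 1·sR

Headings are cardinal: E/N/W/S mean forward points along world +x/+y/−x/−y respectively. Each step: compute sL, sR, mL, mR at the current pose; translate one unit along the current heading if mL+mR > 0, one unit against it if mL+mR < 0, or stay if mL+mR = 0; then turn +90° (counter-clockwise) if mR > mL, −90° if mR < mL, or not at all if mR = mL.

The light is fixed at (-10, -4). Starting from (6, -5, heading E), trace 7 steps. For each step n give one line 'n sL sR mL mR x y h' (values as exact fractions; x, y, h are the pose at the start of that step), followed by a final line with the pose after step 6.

n=0: pose=(6,-5,E); sL=20/181, sR=4/37; mL=20/181, mR=1094/6697; mL+mR=1834/6697 → advance +1; mR−mL=354/6697 → turn +1·90°
n=1: pose=(7,-5,N); sL=40/229, sR=8/73; mL=40/229, mR=3292/16717; mL+mR=6212/16717 → advance +1; mR−mL=372/16717 → turn +1·90°
n=2: pose=(7,-4,W); sL=1/5, sR=1/5; mL=1/5, mR=3/10; mL+mR=1/2 → advance +1; mR−mL=1/10 → turn +1·90°
n=3: pose=(6,-4,S); sL=40/333, sR=8/41; mL=40/333, mR=3484/13653; mL+mR=1708/4551 → advance +1; mR−mL=1844/13653 → turn +1·90°
n=4: pose=(6,-5,E); sL=20/181, sR=4/37; mL=20/181, mR=1094/6697; mL+mR=1834/6697 → advance +1; mR−mL=354/6697 → turn +1·90°
n=5: pose=(7,-5,N); sL=40/229, sR=8/73; mL=40/229, mR=3292/16717; mL+mR=6212/16717 → advance +1; mR−mL=372/16717 → turn +1·90°
n=6: pose=(7,-4,W); sL=1/5, sR=1/5; mL=1/5, mR=3/10; mL+mR=1/2 → advance +1; mR−mL=1/10 → turn +1·90°

0 20/181 4/37 20/181 1094/6697 6 -5 E
1 40/229 8/73 40/229 3292/16717 7 -5 N
2 1/5 1/5 1/5 3/10 7 -4 W
3 40/333 8/41 40/333 3484/13653 6 -4 S
4 20/181 4/37 20/181 1094/6697 6 -5 E
5 40/229 8/73 40/229 3292/16717 7 -5 N
6 1/5 1/5 1/5 3/10 7 -4 W
final 6 -4 S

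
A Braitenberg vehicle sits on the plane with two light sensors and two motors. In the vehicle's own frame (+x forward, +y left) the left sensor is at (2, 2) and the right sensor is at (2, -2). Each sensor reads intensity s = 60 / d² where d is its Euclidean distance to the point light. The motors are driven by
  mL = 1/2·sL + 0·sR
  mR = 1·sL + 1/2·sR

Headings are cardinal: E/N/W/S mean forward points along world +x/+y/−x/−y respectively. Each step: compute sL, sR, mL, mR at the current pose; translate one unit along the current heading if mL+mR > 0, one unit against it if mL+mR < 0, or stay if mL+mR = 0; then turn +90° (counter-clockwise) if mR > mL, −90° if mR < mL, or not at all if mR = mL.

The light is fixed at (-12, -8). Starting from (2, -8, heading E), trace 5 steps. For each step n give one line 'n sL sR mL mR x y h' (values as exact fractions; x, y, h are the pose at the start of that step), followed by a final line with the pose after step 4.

n=0: pose=(2,-8,E); sL=3/13, sR=3/13; mL=3/26, mR=9/26; mL+mR=6/13 → advance +1; mR−mL=3/13 → turn +1·90°
n=1: pose=(3,-8,N); sL=60/173, sR=60/293; mL=30/173, mR=22770/50689; mL+mR=31560/50689 → advance +1; mR−mL=13980/50689 → turn +1·90°
n=2: pose=(3,-7,W); sL=6/17, sR=30/89; mL=3/17, mR=789/1513; mL+mR=1056/1513 → advance +1; mR−mL=522/1513 → turn +1·90°
n=3: pose=(2,-7,S); sL=60/257, sR=12/29; mL=30/257, mR=3282/7453; mL+mR=4152/7453 → advance +1; mR−mL=2412/7453 → turn +1·90°
n=4: pose=(2,-8,E); sL=3/13, sR=3/13; mL=3/26, mR=9/26; mL+mR=6/13 → advance +1; mR−mL=3/13 → turn +1·90°

0 3/13 3/13 3/26 9/26 2 -8 E
1 60/173 60/293 30/173 22770/50689 3 -8 N
2 6/17 30/89 3/17 789/1513 3 -7 W
3 60/257 12/29 30/257 3282/7453 2 -7 S
4 3/13 3/13 3/26 9/26 2 -8 E
final 3 -8 N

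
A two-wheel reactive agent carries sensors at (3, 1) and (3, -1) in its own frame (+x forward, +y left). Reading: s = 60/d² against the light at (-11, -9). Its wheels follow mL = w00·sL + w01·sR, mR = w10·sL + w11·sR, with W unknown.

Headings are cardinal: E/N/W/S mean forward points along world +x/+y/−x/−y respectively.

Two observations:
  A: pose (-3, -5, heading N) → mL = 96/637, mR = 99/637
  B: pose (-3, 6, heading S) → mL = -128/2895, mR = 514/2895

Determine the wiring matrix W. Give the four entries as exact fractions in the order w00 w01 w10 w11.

1 -1 -1/2 1

obs A: pose=(-3,-5,N) → sL=30/49, sR=6/13, mL=96/637, mR=99/637
obs B: pose=(-3,6,S) → sL=4/15, sR=60/193, mL=-128/2895, mR=514/2895
sensor matrix S = [[30/49, 6/13], [4/15, 60/193]]; det S = 41344/614705
solve [mL_A; mL_B] = S·[w00; w01] and [mR_A; mR_B] = S·[w10; w11]:
  w00 = 1, w01 = -1, w10 = -1/2, w11 = 1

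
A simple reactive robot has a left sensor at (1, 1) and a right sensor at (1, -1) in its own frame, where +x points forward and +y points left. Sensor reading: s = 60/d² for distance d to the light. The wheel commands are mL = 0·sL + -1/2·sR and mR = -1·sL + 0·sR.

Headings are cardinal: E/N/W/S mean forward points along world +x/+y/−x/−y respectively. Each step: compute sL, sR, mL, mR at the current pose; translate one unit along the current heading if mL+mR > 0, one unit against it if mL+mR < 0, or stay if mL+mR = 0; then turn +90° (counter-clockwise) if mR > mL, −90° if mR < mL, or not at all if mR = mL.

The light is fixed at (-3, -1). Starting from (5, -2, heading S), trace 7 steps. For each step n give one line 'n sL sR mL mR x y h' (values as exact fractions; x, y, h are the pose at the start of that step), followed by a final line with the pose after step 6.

n=0: pose=(5,-2,S); sL=12/17, sR=60/53; mL=-30/53, mR=-12/17; mL+mR=-1146/901 → advance -1; mR−mL=-126/901 → turn -1·90°
n=1: pose=(5,-1,W); sL=6/5, sR=6/5; mL=-3/5, mR=-6/5; mL+mR=-9/5 → advance -1; mR−mL=-3/5 → turn -1·90°
n=2: pose=(6,-1,N); sL=12/13, sR=60/101; mL=-30/101, mR=-12/13; mL+mR=-1602/1313 → advance -1; mR−mL=-822/1313 → turn -1·90°
n=3: pose=(6,-2,E); sL=3/5, sR=15/26; mL=-15/52, mR=-3/5; mL+mR=-231/260 → advance -1; mR−mL=-81/260 → turn -1·90°
n=4: pose=(5,-2,S); sL=12/17, sR=60/53; mL=-30/53, mR=-12/17; mL+mR=-1146/901 → advance -1; mR−mL=-126/901 → turn -1·90°
n=5: pose=(5,-1,W); sL=6/5, sR=6/5; mL=-3/5, mR=-6/5; mL+mR=-9/5 → advance -1; mR−mL=-3/5 → turn -1·90°
n=6: pose=(6,-1,N); sL=12/13, sR=60/101; mL=-30/101, mR=-12/13; mL+mR=-1602/1313 → advance -1; mR−mL=-822/1313 → turn -1·90°

0 12/17 60/53 -30/53 -12/17 5 -2 S
1 6/5 6/5 -3/5 -6/5 5 -1 W
2 12/13 60/101 -30/101 -12/13 6 -1 N
3 3/5 15/26 -15/52 -3/5 6 -2 E
4 12/17 60/53 -30/53 -12/17 5 -2 S
5 6/5 6/5 -3/5 -6/5 5 -1 W
6 12/13 60/101 -30/101 -12/13 6 -1 N
final 6 -2 E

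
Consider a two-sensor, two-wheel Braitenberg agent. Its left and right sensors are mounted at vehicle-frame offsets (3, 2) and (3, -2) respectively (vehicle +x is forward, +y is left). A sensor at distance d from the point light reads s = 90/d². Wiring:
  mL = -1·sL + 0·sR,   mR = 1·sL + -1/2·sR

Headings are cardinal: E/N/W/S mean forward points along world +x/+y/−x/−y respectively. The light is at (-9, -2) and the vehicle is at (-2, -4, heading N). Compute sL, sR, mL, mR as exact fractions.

left sensor world pos  = (-4, -1); dL² = 26
right sensor world pos = (0, -1); dR² = 82
sL = 90/26 = 45/13
sR = 90/82 = 45/41
mL = -1·sL + 0·sR = -45/13
mR = 1·sL + -1/2·sR = 3105/1066

45/13 45/41 -45/13 3105/1066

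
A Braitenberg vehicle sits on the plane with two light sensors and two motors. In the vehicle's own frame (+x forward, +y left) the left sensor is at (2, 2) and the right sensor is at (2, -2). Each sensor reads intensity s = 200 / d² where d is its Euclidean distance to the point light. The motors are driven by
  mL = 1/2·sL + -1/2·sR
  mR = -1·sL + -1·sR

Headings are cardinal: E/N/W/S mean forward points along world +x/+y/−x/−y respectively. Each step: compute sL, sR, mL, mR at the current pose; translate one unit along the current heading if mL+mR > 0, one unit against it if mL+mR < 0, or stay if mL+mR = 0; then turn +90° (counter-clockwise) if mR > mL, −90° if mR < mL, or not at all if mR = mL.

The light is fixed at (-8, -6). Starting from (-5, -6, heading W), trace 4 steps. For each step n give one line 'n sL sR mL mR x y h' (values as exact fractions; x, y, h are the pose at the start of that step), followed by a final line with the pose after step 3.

0 40 40 0 -80 -5 -6 W
1 25 5 10 -30 -4 -6 N
2 200/37 40/9 160/333 -3280/333 -4 -7 E
3 100/17 20 -120/17 -440/17 -5 -7 S
final -5 -6 W

n=0: pose=(-5,-6,W); sL=40, sR=40; mL=0, mR=-80; mL+mR=-80 → advance -1; mR−mL=-80 → turn -1·90°
n=1: pose=(-4,-6,N); sL=25, sR=5; mL=10, mR=-30; mL+mR=-20 → advance -1; mR−mL=-40 → turn -1·90°
n=2: pose=(-4,-7,E); sL=200/37, sR=40/9; mL=160/333, mR=-3280/333; mL+mR=-1040/111 → advance -1; mR−mL=-3440/333 → turn -1·90°
n=3: pose=(-5,-7,S); sL=100/17, sR=20; mL=-120/17, mR=-440/17; mL+mR=-560/17 → advance -1; mR−mL=-320/17 → turn -1·90°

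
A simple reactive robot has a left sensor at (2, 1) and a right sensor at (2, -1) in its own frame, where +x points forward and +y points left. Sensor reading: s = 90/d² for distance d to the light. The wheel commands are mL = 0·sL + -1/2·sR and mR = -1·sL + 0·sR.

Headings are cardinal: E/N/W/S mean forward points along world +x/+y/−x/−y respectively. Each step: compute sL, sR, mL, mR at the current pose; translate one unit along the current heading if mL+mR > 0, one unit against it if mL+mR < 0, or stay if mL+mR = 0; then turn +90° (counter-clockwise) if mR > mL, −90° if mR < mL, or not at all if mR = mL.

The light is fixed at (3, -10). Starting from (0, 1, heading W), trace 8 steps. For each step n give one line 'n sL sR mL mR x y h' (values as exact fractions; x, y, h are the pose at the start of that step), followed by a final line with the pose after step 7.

n=0: pose=(0,1,W); sL=18/25, sR=90/169; mL=-45/169, mR=-18/25; mL+mR=-4167/4225 → advance -1; mR−mL=-1917/4225 → turn -1·90°
n=1: pose=(1,1,N); sL=45/89, sR=9/17; mL=-9/34, mR=-45/89; mL+mR=-2331/3026 → advance -1; mR−mL=-729/3026 → turn -1·90°
n=2: pose=(1,0,E); sL=90/121, sR=10/9; mL=-5/9, mR=-90/121; mL+mR=-1415/1089 → advance -1; mR−mL=-205/1089 → turn -1·90°
n=3: pose=(0,0,S); sL=45/34, sR=9/8; mL=-9/16, mR=-45/34; mL+mR=-513/272 → advance -1; mR−mL=-207/272 → turn -1·90°
n=4: pose=(0,1,W); sL=18/25, sR=90/169; mL=-45/169, mR=-18/25; mL+mR=-4167/4225 → advance -1; mR−mL=-1917/4225 → turn -1·90°
n=5: pose=(1,1,N); sL=45/89, sR=9/17; mL=-9/34, mR=-45/89; mL+mR=-2331/3026 → advance -1; mR−mL=-729/3026 → turn -1·90°
n=6: pose=(1,0,E); sL=90/121, sR=10/9; mL=-5/9, mR=-90/121; mL+mR=-1415/1089 → advance -1; mR−mL=-205/1089 → turn -1·90°
n=7: pose=(0,0,S); sL=45/34, sR=9/8; mL=-9/16, mR=-45/34; mL+mR=-513/272 → advance -1; mR−mL=-207/272 → turn -1·90°

0 18/25 90/169 -45/169 -18/25 0 1 W
1 45/89 9/17 -9/34 -45/89 1 1 N
2 90/121 10/9 -5/9 -90/121 1 0 E
3 45/34 9/8 -9/16 -45/34 0 0 S
4 18/25 90/169 -45/169 -18/25 0 1 W
5 45/89 9/17 -9/34 -45/89 1 1 N
6 90/121 10/9 -5/9 -90/121 1 0 E
7 45/34 9/8 -9/16 -45/34 0 0 S
final 0 1 W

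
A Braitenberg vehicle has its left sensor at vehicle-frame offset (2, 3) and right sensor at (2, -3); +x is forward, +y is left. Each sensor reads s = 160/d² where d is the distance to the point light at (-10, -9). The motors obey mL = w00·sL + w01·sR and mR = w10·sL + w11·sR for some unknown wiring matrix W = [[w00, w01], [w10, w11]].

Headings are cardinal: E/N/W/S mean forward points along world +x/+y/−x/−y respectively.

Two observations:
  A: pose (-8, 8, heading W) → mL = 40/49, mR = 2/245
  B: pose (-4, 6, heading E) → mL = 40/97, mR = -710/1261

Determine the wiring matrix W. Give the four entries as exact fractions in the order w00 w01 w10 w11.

obs A: pose=(-8,8,W) → sL=40/49, sR=2/5, mL=40/49, mR=2/245
obs B: pose=(-4,6,E) → sL=40/97, sR=10/13, mL=40/97, mR=-710/1261
sensor matrix S = [[40/49, 2/5], [40/97, 10/13]]; det S = 28608/61789
solve [mL_A; mL_B] = S·[w00; w01] and [mR_A; mR_B] = S·[w10; w11]:
  w00 = 1, w01 = 0, w10 = 1/2, w11 = -1

1 0 1/2 -1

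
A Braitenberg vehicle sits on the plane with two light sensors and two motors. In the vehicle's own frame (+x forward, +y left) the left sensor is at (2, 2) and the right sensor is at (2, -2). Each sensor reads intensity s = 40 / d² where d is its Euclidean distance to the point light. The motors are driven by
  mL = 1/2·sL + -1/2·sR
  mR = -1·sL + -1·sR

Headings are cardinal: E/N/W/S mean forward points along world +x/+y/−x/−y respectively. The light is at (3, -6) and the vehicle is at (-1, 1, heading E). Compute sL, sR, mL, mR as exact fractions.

8/17 40/29 -224/493 -912/493

left sensor world pos  = (1, 3); dL² = 85
right sensor world pos = (1, -1); dR² = 29
sL = 40/85 = 8/17
sR = 40/29 = 40/29
mL = 1/2·sL + -1/2·sR = -224/493
mR = -1·sL + -1·sR = -912/493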